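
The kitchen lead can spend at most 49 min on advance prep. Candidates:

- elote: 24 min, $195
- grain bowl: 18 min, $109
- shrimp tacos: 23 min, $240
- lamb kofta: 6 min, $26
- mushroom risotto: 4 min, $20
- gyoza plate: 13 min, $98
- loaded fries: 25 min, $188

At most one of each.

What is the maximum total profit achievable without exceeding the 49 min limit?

435

Best packing: elote + shrimp tacos — 47 min, 435 total.
Runner-up shrimp tacos + loaded fries tops out at 428.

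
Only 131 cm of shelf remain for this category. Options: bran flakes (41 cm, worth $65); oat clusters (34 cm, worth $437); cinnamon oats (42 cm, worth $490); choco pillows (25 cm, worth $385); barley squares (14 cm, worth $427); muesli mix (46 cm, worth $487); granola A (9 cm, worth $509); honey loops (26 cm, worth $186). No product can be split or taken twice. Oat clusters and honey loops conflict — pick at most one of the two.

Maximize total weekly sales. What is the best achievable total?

2248

Oat clusters + cinnamon oats + choco pillows + barley squares + granola A uses 124 of the 131 cm and totals 2248.
Next best is oat clusters + choco pillows + barley squares + muesli mix + granola A at 2245 (128 cm) — short by 3.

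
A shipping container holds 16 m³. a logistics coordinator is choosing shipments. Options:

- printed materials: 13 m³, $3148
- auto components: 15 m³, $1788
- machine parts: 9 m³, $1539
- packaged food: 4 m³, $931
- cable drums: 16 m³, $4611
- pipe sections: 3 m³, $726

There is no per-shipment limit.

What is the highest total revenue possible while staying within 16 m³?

4611

Density check — cable drums 288.19, printed materials 242.15, pipe sections 242.00, packaged food 232.75 are the best per m³.
Best packing: cable drums — 16 m³, 4611 total.
Every other selection either busts 16 m³ or fails to beat 4611.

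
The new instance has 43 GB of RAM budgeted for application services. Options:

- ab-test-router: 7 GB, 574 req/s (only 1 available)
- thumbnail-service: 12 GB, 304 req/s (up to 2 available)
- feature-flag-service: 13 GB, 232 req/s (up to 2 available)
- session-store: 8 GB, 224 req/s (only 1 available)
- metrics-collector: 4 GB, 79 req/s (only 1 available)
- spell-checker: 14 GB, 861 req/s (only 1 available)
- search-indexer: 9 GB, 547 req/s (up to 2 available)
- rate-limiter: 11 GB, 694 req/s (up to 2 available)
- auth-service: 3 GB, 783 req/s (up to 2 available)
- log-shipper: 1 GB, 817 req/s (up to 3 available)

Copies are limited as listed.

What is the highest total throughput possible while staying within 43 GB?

Filling by ratio: ab-test-router + metrics-collector + 2×rate-limiter + 2×auth-service + 3×log-shipper for 6058, with 1 GB left unused.
Dropping metrics-collector and rate-limiter frees 15 GB; slotting in spell-checker (14 GB) lifts the total to 6146 at 41 GB.
Every other selection either busts 43 GB or exceeds an availability limit or fails to beat 6146.

6146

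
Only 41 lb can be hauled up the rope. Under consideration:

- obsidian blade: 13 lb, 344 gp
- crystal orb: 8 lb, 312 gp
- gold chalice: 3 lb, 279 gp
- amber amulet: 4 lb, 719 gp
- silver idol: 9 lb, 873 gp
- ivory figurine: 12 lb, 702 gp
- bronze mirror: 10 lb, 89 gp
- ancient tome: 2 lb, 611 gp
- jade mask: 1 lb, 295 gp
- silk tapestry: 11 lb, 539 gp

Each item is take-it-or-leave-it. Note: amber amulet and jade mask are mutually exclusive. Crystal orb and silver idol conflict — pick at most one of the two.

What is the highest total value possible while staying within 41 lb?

Gold chalice + amber amulet + silver idol + ivory figurine + ancient tome + silk tapestry uses 41 of the 41 lb and totals 3723.
Runner-up amber amulet + silver idol + ivory figurine + ancient tome + silk tapestry tops out at 3444.

3723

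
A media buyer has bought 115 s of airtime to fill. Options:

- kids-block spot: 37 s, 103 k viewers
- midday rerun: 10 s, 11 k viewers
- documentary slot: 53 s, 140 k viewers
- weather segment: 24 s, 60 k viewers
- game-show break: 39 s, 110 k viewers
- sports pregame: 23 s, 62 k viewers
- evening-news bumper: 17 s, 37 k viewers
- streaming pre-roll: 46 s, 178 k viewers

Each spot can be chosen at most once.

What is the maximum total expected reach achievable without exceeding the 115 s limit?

Best packing: game-show break + sports pregame + streaming pre-roll — 108 s, 350 total.
Next best is weather segment + game-show break + streaming pre-roll at 348 (109 s) — short by 2.

350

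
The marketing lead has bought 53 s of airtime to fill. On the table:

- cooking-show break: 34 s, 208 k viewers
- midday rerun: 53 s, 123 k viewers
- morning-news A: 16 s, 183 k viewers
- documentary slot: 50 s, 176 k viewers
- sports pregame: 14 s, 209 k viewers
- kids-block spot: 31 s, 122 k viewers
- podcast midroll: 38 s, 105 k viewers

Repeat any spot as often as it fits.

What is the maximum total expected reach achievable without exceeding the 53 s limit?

627

Best packing: 3×sports pregame — 42 s, 627 total.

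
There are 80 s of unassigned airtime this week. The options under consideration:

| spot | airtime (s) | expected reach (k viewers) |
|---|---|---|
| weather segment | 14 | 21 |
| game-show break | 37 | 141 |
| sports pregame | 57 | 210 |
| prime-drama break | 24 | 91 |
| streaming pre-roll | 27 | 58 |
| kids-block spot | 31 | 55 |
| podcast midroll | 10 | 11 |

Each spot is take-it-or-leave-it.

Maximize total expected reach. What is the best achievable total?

253

Best packing: weather segment + game-show break + prime-drama break — 75 s, 253 total.
An exhaustive check of the 128 subsets confirms 253.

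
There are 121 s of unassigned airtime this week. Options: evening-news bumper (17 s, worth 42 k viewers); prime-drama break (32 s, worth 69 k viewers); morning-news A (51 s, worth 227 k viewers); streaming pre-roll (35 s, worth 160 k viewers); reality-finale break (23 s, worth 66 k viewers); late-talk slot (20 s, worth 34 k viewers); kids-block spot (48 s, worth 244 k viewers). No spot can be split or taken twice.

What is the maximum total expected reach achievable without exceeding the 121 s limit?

513

Density check — kids-block spot 5.08, streaming pre-roll 4.57, morning-news A 4.45 are the best per s.
The ratio heuristic lands on streaming pre-roll + reality-finale break + kids-block spot (470) but leaves 15 s idle.
The 58 s tied up in streaming pre-roll and reality-finale break is better spent on evening-news bumper + morning-news A — total rises to 513 (116 s).
No other feasible combination exceeds 513.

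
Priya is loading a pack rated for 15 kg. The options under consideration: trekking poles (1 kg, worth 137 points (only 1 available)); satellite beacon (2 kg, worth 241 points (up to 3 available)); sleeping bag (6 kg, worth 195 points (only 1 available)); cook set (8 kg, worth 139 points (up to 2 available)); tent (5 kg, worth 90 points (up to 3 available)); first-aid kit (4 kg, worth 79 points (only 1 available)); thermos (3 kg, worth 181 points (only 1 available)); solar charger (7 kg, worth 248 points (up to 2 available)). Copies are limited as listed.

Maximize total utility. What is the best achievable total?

1131

Taking the top-ratio items first gives trekking poles + 3×satellite beacon + first-aid kit + thermos for 1120 (14 kg).
Replace first-aid kit with tent: the trade gains 11 net, giving 1131 at 15 kg.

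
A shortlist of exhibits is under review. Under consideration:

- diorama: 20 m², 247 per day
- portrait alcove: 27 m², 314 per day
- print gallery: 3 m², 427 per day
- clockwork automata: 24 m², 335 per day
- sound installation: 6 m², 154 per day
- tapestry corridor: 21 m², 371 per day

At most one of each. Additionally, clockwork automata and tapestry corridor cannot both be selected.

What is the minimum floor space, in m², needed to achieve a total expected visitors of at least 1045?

44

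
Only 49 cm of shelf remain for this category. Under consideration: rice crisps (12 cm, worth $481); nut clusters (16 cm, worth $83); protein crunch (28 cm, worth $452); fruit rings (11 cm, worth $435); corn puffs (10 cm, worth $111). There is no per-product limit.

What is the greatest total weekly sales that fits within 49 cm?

Taking 4×rice crisps: 48 cm used, 1924 in weekly sales.
Nothing else within 49 cm beats 1924.

1924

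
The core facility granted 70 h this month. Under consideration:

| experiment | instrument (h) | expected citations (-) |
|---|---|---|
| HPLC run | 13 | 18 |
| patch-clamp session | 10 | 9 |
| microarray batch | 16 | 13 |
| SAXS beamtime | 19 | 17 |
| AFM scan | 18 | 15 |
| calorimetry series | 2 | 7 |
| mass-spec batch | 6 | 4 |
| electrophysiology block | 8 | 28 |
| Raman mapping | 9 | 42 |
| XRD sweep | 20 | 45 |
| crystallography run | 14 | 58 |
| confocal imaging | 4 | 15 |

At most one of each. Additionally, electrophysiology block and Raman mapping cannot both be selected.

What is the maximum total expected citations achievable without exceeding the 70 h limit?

Best packing: HPLC run + calorimetry series + mass-spec batch + Raman mapping + XRD sweep + crystallography run + confocal imaging — 68 h, 189 total.
Next best is HPLC run + patch-clamp session + Raman mapping + XRD sweep + crystallography run + confocal imaging at 187 (70 h) — short by 2.

189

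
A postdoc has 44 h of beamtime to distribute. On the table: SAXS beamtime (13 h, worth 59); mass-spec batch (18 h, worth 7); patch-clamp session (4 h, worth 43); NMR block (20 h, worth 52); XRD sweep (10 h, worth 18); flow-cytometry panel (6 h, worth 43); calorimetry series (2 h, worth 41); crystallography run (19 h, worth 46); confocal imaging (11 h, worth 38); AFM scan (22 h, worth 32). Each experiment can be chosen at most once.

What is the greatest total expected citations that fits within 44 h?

The ratio heuristic lands on SAXS beamtime + patch-clamp session + flow-cytometry panel + calorimetry series + confocal imaging (224) but leaves 8 h idle.
Replace confocal imaging with crystallography run: the trade gains 8 net, giving 232 at 44 h.
That's the maximum — no swap from here does better than 232.

232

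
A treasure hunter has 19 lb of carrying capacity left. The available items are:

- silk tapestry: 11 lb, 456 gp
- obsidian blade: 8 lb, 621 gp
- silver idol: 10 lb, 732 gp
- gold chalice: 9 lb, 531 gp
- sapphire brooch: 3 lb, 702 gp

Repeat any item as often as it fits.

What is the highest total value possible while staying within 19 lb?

Taking 6×sapphire brooch: 18 lb used, 4212 in value.
No other feasible combination exceeds 4212.

4212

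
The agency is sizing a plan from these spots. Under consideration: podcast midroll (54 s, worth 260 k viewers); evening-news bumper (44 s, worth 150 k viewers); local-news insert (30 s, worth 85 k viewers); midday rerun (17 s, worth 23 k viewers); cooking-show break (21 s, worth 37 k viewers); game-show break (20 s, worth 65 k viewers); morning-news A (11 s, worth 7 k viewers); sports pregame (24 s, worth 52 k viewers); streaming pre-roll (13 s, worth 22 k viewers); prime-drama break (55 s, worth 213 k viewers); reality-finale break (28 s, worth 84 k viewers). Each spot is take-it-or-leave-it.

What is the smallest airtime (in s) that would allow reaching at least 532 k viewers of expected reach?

129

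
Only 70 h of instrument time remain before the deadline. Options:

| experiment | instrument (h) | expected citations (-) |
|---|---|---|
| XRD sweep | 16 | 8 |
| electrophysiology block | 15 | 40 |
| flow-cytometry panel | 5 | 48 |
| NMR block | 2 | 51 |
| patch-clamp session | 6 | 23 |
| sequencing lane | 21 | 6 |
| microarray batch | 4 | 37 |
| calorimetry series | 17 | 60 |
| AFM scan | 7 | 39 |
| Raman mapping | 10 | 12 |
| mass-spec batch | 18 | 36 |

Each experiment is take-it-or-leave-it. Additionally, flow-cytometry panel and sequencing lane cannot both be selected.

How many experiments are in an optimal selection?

7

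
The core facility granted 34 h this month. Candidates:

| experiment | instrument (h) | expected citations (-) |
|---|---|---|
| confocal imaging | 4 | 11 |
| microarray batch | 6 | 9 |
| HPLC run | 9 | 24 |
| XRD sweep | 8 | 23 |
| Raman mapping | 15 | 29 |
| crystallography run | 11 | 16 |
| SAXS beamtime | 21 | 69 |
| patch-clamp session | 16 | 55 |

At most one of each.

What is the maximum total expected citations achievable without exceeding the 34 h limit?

104

By expected citations per h: patch-clamp session 3.44, SAXS beamtime 3.29, XRD sweep 2.88 lead.
A density-first pass picks confocal imaging + microarray batch + XRD sweep + patch-clamp session — 98 at 34 h.
Reworking the packing: confocal imaging + HPLC run + SAXS beamtime uses 34 h and improves the total to 104.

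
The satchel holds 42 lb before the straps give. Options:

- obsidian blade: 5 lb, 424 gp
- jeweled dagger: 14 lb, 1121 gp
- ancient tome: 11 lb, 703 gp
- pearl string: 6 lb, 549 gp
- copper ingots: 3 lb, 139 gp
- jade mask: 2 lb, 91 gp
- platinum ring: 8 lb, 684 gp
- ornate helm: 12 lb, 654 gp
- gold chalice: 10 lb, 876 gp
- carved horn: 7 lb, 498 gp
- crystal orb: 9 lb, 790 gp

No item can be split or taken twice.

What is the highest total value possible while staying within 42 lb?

The ratio heuristic lands on obsidian blade + pearl string + copper ingots + platinum ring + gold chalice + crystal orb (3462) but leaves 1 lb idle.
The 13 lb tied up in copper ingots and gold chalice is better spent on jeweled dagger — total rises to 3568 (42 lb).

3568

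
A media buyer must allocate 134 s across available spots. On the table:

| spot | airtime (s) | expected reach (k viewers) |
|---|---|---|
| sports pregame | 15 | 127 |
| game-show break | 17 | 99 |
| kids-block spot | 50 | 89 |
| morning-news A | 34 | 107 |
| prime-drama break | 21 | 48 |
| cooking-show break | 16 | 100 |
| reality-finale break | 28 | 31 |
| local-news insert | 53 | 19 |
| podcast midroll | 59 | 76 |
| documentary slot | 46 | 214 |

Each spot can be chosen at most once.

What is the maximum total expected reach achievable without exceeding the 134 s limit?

Ranking by ratio (expected reach/s): sports pregame 8.47, cooking-show break 6.25, game-show break 5.82, documentary slot 4.65.
The ratio ordering already packs tightly: sports pregame + game-show break + morning-news A + cooking-show break + documentary slot, 128 s, 647.

647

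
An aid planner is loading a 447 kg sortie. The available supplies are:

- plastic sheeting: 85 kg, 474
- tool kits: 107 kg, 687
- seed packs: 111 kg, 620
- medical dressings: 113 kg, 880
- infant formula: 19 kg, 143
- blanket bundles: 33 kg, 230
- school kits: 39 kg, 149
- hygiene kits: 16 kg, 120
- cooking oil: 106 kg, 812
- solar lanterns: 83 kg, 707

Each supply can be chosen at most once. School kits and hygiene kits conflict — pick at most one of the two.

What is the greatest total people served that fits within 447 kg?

3349

Ranking by ratio (people served/kg): solar lanterns 8.52, medical dressings 7.79, cooking oil 7.66.
Taking tool kits + medical dressings + infant formula + hygiene kits + cooking oil + solar lanterns: 444 kg used, 3349 in people served.
Next best is tool kits + medical dressings + blanket bundles + cooking oil + solar lanterns at 3316 (442 kg) — short by 33.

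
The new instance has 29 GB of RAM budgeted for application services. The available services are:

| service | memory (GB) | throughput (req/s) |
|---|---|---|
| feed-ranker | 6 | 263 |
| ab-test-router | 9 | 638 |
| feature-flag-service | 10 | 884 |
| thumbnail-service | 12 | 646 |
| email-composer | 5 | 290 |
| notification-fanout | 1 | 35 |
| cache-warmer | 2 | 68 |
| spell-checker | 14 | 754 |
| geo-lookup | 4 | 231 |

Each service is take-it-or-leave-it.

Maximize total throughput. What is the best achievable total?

Taking ab-test-router + feature-flag-service + email-composer + notification-fanout + geo-lookup: 29 GB used, 2078 in throughput.
Nothing else within 29 GB beats 2078.

2078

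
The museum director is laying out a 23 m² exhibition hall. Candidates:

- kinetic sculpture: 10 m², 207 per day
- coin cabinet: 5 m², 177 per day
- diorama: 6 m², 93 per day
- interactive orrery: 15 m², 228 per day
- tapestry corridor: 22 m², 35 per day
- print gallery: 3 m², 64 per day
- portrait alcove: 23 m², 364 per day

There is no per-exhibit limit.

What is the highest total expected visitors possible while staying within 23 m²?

772

4×coin cabinet + print gallery uses 23 of the 23 m² and totals 772.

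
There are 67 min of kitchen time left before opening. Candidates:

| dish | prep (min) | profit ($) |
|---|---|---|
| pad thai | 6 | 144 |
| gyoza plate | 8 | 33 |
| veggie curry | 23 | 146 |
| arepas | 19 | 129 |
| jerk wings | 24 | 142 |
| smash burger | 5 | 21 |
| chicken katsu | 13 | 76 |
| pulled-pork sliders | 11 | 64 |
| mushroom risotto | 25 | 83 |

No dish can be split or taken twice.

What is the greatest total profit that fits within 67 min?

516

Best packing: pad thai + veggie curry + arepas + smash burger + chicken katsu — 66 min, 516 total.
An exhaustive check of the 512 subsets confirms 516.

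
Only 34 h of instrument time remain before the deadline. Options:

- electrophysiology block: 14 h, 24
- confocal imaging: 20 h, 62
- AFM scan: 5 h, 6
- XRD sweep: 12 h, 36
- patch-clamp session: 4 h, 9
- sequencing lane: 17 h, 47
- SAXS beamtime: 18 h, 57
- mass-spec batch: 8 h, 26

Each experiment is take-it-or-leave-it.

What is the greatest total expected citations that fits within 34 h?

By expected citations per h: mass-spec batch 3.25, SAXS beamtime 3.17, confocal imaging 3.10 lead.
Taking the top-ratio experiments first gives patch-clamp session + SAXS beamtime + mass-spec batch for 92 (30 h).
Dropping mass-spec batch frees 8 h; slotting in XRD sweep (12 h) lifts the total to 102 at 34 h.
Every other selection either busts 34 h or fails to beat 102.

102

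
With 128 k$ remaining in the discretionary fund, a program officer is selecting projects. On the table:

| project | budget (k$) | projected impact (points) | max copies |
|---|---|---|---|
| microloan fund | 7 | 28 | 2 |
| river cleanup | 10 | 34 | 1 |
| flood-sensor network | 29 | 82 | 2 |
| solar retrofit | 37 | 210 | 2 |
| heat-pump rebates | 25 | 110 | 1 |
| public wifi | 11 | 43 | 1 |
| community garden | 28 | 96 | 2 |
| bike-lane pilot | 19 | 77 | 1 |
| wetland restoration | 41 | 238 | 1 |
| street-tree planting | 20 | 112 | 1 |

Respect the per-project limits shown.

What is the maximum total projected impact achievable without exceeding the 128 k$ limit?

701

By projected impact per k$: wetland restoration 5.80, solar retrofit 5.68, street-tree planting 5.60, heat-pump rebates 4.40 lead.
Taking the top-ratio projects first gives microloan fund + 2×solar retrofit + wetland restoration for 686 (122 k$).
The 7 k$ tied up in microloan fund is better spent on public wifi — total rises to 701 (126 k$).
Every other selection either busts 128 k$ or exceeds an availability limit or fails to beat 701.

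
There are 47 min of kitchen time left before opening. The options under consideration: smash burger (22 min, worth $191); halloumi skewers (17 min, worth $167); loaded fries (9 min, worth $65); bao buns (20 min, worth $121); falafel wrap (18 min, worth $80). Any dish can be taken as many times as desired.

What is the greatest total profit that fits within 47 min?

399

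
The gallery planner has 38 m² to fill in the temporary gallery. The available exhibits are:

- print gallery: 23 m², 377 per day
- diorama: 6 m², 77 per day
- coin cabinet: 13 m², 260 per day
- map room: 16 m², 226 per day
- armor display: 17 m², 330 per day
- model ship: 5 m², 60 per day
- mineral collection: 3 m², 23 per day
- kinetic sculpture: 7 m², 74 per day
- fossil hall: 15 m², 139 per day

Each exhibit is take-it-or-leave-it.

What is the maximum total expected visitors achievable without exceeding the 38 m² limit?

673

A density-first pass picks diorama + coin cabinet + armor display — 667 at 36 m².
Replace diorama with model ship + mineral collection: the trade gains 6 net, giving 673 at 38 m².
Next best is diorama + coin cabinet + armor display at 667 (36 m²) — short by 6.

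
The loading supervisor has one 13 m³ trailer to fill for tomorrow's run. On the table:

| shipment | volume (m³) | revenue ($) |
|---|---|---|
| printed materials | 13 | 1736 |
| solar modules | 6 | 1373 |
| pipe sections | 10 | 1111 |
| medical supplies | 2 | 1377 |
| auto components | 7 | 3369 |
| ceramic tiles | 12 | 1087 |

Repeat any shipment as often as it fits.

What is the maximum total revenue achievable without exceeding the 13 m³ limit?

8262

Ranking by ratio (revenue/m³): medical supplies 688.50, auto components 481.29, solar modules 228.83, printed materials 133.54.
6×medical supplies uses 12 of the 13 m³ and totals 8262.
Nothing else within 13 m³ beats 8262.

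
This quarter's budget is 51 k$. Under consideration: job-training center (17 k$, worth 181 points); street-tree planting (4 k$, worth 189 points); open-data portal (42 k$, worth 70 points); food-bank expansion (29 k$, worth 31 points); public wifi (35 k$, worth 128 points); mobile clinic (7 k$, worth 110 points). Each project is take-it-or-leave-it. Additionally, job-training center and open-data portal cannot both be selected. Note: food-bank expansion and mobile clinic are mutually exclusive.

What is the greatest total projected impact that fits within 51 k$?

480

Ranking by ratio (projected impact/k$): street-tree planting 47.25, mobile clinic 15.71, job-training center 10.65.
Taking job-training center + street-tree planting + mobile clinic: 28 k$ used, 480 in projected impact.
The spare 23 k$ is too small for any remaining project, and no feasible exchange beats 480.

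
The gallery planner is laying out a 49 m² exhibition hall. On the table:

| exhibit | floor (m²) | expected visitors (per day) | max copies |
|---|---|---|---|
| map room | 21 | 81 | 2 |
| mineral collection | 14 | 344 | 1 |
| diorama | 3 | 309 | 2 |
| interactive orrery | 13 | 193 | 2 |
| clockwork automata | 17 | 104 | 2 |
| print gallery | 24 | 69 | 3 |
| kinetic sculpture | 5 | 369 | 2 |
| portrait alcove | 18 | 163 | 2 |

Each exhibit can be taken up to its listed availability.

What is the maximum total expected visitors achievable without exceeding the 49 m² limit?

Best packing: mineral collection + 2×diorama + interactive orrery + 2×kinetic sculpture — 43 m², 1893 total.
That's the maximum — no swap from here does better than 1893.

1893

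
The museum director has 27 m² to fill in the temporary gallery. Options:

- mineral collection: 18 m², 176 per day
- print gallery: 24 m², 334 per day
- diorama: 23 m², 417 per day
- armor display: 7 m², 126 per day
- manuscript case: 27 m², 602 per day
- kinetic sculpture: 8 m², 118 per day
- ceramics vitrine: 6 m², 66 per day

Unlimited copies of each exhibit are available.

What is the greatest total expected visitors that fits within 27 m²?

By expected visitors per m²: manuscript case 22.30, diorama 18.13, armor display 18.00, kinetic sculpture 14.75 lead.
The ratio ordering already packs tightly: manuscript case, 27 m², 602.

602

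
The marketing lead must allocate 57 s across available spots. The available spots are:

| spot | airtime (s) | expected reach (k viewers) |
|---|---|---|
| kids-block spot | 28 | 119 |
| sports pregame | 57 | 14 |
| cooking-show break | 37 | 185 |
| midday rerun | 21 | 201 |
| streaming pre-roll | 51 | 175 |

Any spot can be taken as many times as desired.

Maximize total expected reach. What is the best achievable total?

2×midday rerun uses 42 of the 57 s and totals 402.
Every other selection either busts 57 s or fails to beat 402.

402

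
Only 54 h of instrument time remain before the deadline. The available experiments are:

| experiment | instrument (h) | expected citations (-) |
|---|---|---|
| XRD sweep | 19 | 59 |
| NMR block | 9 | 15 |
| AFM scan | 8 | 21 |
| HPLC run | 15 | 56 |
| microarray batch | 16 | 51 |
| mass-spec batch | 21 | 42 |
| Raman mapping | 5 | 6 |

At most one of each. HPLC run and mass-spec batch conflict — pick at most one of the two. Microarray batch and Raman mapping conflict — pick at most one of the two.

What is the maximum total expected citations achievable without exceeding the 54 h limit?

166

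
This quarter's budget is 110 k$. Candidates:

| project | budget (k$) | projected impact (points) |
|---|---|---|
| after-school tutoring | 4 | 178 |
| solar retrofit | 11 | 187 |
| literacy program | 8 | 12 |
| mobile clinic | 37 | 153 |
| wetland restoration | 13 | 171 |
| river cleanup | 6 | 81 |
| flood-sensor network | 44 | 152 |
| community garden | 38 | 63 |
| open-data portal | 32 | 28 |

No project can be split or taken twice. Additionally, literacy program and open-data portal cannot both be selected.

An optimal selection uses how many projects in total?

5

Best achievable projected impact is 841.
For example after-school tutoring + solar retrofit + mobile clinic + wetland restoration + flood-sensor network achieves it, using 109 k$.
Any selection reaching 841 contains exactly 5 projects.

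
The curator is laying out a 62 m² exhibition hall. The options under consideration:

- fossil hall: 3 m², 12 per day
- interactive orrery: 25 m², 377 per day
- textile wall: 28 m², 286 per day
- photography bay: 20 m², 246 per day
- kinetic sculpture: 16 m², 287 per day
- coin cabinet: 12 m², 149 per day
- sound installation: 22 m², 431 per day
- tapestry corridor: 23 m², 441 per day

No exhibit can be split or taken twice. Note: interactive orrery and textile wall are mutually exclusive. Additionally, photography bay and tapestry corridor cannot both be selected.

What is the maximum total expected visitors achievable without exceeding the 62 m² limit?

The ratio ordering already packs tightly: kinetic sculpture + sound installation + tapestry corridor, 61 m², 1159.

1159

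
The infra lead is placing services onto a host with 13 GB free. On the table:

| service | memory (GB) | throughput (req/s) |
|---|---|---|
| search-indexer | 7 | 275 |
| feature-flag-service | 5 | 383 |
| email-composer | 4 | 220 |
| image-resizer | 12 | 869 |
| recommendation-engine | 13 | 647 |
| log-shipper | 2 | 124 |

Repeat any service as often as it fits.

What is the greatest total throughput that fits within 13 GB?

890

By throughput per GB: feature-flag-service 76.60, image-resizer 72.42, log-shipper 62.00 lead.
Taking 2×feature-flag-service + log-shipper: 12 GB used, 890 in throughput.
Every other selection either busts 13 GB or fails to beat 890.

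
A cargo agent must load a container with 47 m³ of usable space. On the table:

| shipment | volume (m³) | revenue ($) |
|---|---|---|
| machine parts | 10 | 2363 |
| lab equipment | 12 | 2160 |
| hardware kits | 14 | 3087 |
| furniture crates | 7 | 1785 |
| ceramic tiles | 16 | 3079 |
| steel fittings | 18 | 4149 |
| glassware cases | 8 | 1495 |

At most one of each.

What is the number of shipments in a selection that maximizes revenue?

4

The maximum revenue within 47 m³ is 10516.
One optimal bundle: hardware kits + furniture crates + steel fittings + glassware cases (47 m³).
All optima have 4 shipments.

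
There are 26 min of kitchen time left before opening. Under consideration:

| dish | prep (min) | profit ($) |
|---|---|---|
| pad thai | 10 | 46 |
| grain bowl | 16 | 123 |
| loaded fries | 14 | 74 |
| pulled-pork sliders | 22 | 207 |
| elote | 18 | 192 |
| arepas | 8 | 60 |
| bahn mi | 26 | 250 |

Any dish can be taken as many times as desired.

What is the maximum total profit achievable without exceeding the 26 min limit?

252

Taking elote + arepas: 26 min used, 252 in profit.
Nothing else within 26 min beats 252.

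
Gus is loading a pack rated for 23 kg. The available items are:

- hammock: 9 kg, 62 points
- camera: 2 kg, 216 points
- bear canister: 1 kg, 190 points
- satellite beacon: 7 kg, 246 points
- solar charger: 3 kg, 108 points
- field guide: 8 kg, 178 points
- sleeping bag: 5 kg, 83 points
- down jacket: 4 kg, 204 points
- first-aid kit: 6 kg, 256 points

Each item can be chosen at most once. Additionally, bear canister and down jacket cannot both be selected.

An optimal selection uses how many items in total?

5

Optimal total is 1030.
camera + satellite beacon + solar charger + down jacket + first-aid kit hits 1030 at 22 kg.
Any selection reaching 1030 contains exactly 5 items.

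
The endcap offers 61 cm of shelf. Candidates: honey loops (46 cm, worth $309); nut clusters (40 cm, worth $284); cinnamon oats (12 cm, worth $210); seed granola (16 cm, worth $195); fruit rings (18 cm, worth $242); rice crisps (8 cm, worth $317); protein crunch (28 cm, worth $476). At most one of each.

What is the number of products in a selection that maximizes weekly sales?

3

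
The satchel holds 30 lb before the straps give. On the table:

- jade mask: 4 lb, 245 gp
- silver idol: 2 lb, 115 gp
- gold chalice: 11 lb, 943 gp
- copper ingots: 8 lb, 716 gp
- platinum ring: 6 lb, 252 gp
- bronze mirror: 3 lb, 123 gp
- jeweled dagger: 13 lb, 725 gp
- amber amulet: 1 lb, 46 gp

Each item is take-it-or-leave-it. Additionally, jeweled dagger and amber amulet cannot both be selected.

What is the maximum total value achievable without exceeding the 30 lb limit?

Ranking by ratio (value/lb): copper ingots 89.50, gold chalice 85.73, jade mask 61.25, silver idol 57.50.
Taking the top-ratio items first gives jade mask + silver idol + gold chalice + copper ingots + bronze mirror + amber amulet for 2188 (29 lb).
The 5 lb tied up in silver idol and bronze mirror is better spent on platinum ring — total rises to 2202 (30 lb).
The closest alternative, jade mask + silver idol + gold chalice + copper ingots + bronze mirror + amber amulet, reaches only 2188.

2202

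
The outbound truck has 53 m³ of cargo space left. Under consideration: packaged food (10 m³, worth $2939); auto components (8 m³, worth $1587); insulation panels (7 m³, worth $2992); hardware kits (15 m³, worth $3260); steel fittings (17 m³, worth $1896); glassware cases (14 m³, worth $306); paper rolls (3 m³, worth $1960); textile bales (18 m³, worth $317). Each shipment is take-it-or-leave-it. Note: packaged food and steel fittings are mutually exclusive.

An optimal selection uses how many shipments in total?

5

Best achievable revenue is 12738.
packaged food + auto components + insulation panels + hardware kits + paper rolls hits 12738 at 43 m³.
Every optimal selection uses 5 shipments.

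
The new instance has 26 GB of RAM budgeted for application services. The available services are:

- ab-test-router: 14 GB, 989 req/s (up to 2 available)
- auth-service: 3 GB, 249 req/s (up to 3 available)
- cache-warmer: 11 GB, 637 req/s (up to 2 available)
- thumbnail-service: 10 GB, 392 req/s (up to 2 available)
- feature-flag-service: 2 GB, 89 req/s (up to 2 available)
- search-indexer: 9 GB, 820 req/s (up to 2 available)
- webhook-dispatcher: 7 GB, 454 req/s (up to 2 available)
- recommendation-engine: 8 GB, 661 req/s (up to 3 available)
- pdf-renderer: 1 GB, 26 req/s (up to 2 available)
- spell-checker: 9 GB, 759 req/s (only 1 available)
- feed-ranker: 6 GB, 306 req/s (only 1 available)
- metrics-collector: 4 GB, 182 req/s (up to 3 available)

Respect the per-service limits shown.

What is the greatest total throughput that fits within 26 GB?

A density-first pass picks 2×auth-service + feature-flag-service + 2×search-indexer — 2227 at 26 GB.
Replace 2×auth-service and feature-flag-service with recommendation-engine: the trade gains 74 net, giving 2301 at 26 GB.
That's the maximum — no swap from here does better than 2301.

2301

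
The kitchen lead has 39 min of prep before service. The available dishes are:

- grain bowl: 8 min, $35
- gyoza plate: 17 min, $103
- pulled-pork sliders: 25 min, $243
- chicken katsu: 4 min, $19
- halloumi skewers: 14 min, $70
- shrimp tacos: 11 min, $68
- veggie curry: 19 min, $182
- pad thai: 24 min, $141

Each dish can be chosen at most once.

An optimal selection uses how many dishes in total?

2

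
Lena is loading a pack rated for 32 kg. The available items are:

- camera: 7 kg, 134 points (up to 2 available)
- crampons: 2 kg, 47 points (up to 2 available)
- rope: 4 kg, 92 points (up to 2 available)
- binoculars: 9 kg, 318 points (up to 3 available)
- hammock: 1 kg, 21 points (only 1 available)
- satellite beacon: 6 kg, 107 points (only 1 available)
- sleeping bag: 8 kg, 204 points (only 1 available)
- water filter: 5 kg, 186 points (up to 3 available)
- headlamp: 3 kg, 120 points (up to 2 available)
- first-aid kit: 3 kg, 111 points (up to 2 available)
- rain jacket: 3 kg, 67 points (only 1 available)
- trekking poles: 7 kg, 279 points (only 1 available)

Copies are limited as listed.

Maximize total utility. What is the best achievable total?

1209

Density check — headlamp 40.00, trekking poles 39.86, water filter 37.20, first-aid kit 37.00 are the best per kg.
Taking hammock + 3×water filter + 2×headlamp + first-aid kit + trekking poles: 32 kg used, 1209 in utility.
Every other selection either busts 32 kg or exceeds an availability limit or fails to beat 1209.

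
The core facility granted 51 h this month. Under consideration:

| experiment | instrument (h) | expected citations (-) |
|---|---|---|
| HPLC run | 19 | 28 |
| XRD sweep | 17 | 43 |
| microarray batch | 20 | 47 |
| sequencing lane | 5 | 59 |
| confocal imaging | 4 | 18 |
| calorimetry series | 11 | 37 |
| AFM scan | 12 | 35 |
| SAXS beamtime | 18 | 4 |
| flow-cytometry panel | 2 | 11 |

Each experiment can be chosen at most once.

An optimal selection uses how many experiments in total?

6

Optimal total is 203.
For example XRD sweep + sequencing lane + confocal imaging + calorimetry series + AFM scan + flow-cytometry panel achieves it, using 51 h.
All optima have 6 experiments.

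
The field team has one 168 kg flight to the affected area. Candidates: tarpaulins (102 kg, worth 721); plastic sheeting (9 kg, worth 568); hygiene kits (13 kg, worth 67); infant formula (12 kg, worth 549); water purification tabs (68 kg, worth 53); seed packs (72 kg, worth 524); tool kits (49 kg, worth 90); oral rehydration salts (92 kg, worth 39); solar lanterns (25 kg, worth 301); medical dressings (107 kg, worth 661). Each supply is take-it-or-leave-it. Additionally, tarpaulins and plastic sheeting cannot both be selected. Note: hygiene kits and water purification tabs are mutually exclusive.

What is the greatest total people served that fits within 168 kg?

2146

Taking the top-ratio supplies first gives plastic sheeting + hygiene kits + infant formula + seed packs + solar lanterns for 2009 (131 kg).
Replace seed packs with medical dressings: the trade gains 137 net, giving 2146 at 166 kg.
The closest alternative, plastic sheeting + infant formula + solar lanterns + medical dressings, reaches only 2079.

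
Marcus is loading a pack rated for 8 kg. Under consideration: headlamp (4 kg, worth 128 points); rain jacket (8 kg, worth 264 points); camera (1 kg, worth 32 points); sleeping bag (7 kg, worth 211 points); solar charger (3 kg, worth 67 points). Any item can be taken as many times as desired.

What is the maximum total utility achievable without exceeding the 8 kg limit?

264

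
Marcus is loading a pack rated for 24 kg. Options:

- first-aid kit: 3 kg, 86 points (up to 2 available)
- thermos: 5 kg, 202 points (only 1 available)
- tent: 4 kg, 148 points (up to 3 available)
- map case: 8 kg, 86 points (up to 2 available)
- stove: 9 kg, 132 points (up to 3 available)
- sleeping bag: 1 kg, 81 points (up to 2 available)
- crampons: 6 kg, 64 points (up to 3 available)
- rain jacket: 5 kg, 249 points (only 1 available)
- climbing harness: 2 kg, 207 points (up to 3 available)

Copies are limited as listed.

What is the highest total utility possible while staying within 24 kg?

1414

Taking the top-ratio items first gives thermos + tent + 2×sleeping bag + rain jacket + 3×climbing harness for 1382 (22 kg).
Replace thermos with first-aid kit + tent: the trade gains 32 net, giving 1414 at 24 kg.
Nothing else within 24 kg beats 1414.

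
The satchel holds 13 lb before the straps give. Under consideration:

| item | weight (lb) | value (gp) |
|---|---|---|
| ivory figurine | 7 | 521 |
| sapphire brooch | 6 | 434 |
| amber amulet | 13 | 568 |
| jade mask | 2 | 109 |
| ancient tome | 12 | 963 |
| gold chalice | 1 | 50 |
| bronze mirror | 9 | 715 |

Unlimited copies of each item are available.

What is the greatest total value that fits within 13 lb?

1013

By value per lb: ancient tome 80.25, bronze mirror 79.44, ivory figurine 74.43 lead.
Ancient tome + gold chalice uses 13 of the 13 lb and totals 1013.
Every other selection either busts 13 lb or fails to beat 1013.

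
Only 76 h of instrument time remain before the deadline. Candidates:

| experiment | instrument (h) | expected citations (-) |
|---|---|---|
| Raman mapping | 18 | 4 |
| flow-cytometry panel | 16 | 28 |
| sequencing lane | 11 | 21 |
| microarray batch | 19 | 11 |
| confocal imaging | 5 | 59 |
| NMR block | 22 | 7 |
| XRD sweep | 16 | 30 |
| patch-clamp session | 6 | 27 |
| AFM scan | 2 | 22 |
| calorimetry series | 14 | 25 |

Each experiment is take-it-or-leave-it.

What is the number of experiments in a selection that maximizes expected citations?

Optimal total is 212.
flow-cytometry panel + sequencing lane + confocal imaging + XRD sweep + patch-clamp session + AFM scan + calorimetry series hits 212 at 70 h.
All optima have 7 experiments.

7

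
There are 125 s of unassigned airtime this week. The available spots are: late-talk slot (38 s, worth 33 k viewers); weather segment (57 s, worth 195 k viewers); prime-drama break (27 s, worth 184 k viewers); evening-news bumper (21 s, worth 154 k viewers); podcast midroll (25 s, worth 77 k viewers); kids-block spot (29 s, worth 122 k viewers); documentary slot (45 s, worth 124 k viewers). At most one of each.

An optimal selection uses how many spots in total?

4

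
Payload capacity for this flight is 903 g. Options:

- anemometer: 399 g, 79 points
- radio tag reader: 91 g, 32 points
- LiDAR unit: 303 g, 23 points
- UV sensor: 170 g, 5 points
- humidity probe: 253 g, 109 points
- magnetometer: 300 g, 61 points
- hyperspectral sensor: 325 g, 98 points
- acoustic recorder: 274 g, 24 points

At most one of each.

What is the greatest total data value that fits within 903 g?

268

Density check — humidity probe 0.43, radio tag reader 0.35, hyperspectral sensor 0.30, magnetometer 0.20 are the best per g.
Greedy by ratio would take radio tag reader + UV sensor + humidity probe + hyperspectral sensor: 839 g used, total 244.
The 261 g tied up in radio tag reader and UV sensor is better spent on magnetometer — total rises to 268 (878 g).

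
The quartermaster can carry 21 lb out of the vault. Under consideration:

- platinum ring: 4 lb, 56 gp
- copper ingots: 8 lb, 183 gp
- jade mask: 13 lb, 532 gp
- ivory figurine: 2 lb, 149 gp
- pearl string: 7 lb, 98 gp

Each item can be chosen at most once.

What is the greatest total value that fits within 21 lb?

Best packing: platinum ring + jade mask + ivory figurine — 19 lb, 737 total.
An exhaustive check of the 32 subsets confirms 737.

737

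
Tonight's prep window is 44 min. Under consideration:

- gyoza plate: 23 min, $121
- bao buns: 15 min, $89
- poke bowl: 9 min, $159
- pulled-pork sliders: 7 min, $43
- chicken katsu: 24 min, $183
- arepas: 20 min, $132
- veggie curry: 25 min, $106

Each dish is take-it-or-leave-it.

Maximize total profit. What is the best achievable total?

385

The ratio ordering already packs tightly: poke bowl + pulled-pork sliders + chicken katsu, 40 min, 385.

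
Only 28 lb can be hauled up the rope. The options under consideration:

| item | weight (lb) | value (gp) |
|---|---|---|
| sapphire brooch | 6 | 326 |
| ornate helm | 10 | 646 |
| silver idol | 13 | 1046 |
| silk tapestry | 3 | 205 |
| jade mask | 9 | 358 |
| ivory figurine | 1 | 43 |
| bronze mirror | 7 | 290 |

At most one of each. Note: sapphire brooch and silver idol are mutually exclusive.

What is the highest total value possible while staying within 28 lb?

1940

Ornate helm + silver idol + silk tapestry + ivory figurine uses 27 of the 28 lb and totals 1940.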